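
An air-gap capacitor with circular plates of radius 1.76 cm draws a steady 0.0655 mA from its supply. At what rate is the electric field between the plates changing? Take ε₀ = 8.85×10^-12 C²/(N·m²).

The displacement current between the plates equals the conduction current, I_d = 0.0655 mA.
Since I_d = ε₀ A dE/dt, dE/dt = I_d/(ε₀A) = (6.55×10^-5)/((8.85×10^-12)(9.731×10^-4)) = 7.61×10^9 V/(m·s).

7.61×10^9 V/(m·s)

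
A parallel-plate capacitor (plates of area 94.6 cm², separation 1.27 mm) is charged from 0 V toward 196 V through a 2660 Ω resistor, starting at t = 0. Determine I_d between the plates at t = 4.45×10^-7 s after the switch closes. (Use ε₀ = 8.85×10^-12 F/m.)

C = ε₀A/d = (8.85×10^-12)(9.46×10^-3)/(1.27×10^-3) = 6.592×10^-11 F, so τ = RC = 1.753×10^-7 s.
The conduction current is I(t) = (V₀/R) e^(−t/τ), and the displacement current between the plates equals it.
t/τ = 2.539; I_d = (196/2660) · e^(−2.539) = (0.07368)(0.07895) = 5.82×10^-3 A.

5.82×10^-3 A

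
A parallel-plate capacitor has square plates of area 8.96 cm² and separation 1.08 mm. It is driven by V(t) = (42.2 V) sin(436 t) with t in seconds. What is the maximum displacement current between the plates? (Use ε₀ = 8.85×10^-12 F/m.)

The displacement current equals the conduction current C dV/dt, which peaks at C V₀ ω.
With C = ε₀A/d = (8.85×10^-12)(8.96×10^-4)/(1.08×10^-3) = 7.342×10^-12 F and ω = 436 rad/s, I_d,max = (7.342×10^-12)(42.2)(436) = 1.35×10^-7 A.

1.35×10^-7 A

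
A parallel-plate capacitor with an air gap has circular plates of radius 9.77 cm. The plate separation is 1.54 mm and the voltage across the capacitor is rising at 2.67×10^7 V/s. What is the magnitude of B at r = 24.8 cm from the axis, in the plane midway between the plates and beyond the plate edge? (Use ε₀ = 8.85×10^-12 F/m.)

3.71×10^-9 T

With E = V/d, dE/dt = 1.734×10^10 V/(m·s) and πR² = 0.02999 m², giving I_d = ε₀ πR² dE/dt = 4.602×10^-3 A.
For r ≥ R the full I_d is enclosed: B = μ₀ I_d/(2πr) = (4π×10^-7)(4.602×10^-3)/(2π·0.248) = 3.71×10^-9 T.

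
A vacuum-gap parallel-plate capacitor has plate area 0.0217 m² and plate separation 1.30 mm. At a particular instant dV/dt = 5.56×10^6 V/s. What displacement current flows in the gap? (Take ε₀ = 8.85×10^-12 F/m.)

The field between the plates is E = V/d, so dE/dt = (5.56×10^6)/(1.30×10^-3 m) = 4.277×10^9 V/(m·s).
I_d = ε₀ A (dE/dt) = (8.85×10^-12)(0.0217)(4.277×10^9) = 8.21×10^-4 A.

8.21×10^-4 A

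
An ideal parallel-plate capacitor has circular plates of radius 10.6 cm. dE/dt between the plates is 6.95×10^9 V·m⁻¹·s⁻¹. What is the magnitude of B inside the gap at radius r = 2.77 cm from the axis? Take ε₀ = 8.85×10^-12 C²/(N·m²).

1.07×10^-9 T

I_d = ε₀ dΦ_E/dt = ε₀ πR² (dE/dt) = (8.85×10^-12)(0.03530)(6.95×10^9) = 2.171×10^-3 A through the full plate area.
An Ampèrian loop of radius r encloses a fraction (r/R)² of I_d. Then B·2πr = μ₀ I_d (r/R)², giving B = μ₀ I_d r/(2πR²) = 1.07×10^-9 T.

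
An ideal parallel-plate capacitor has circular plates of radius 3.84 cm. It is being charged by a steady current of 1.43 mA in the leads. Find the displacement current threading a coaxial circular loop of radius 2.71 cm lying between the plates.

7.12×10^-4 A

By continuity the displacement current in the gap matches the conduction current: I_d = 1.43×10^-3 A.
Through an area πr² the displacement current is I_d·(πr²/πR²) = I_d (r/R)² = 7.12×10^-4 A.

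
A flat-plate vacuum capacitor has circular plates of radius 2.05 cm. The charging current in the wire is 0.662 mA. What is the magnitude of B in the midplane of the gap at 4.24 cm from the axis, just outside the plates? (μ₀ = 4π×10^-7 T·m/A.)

Between the plates the displacement current equals the wire current: I_d = 0.662 mA = 6.62×10^-4 A.
With r > R the enclosed displacement current is the full I_d; B = μ₀ I_d / (2πr) = 3.12×10^-9 T.

3.12×10^-9 T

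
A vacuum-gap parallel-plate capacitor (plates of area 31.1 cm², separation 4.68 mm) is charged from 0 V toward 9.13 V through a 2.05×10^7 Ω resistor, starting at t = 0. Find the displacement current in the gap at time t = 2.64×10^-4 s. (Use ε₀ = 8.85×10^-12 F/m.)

With C = ε₀A/d = (8.85×10^-12)(3.11×10^-3)/(4.68×10^-3) = 5.881×10^-12 F, the time constant is τ = RC = 1.206×10^-4 s, so t/τ = 2.189 and e^(−t/τ) = 0.1120.
I_d = I_cond = (V₀/R) e^(−t/τ) = (4.454×10^-7)(0.1120) = 4.99×10^-8 A.

4.99×10^-8 A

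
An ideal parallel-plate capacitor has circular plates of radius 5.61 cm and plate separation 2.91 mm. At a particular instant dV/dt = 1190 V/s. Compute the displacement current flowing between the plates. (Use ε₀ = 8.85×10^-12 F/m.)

E = V/d so dE/dt = (dV/dt)/d = 4.089×10^5 V/(m·s), and I_d = ε₀ A dE/dt = (8.85×10^-12)(9.887×10^-3)(4.089×10^5) = 3.58×10^-8 A.

3.58×10^-8 A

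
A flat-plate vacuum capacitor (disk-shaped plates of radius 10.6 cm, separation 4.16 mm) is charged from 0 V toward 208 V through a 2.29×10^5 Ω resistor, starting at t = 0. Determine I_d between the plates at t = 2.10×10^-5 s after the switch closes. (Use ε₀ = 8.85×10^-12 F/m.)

2.68×10^-4 A

C = ε₀A/d = (8.85×10^-12)(0.03530)/(4.16×10^-3) = 7.510×10^-11 F and τ = RC = 1.720×10^-5 s. I_d in the gap equals the RC charging current.
I_d(t) = (V₀/R) e^(−t/τ) = 9.083×10^-4 · e^(−1.221) = 2.68×10^-4 A.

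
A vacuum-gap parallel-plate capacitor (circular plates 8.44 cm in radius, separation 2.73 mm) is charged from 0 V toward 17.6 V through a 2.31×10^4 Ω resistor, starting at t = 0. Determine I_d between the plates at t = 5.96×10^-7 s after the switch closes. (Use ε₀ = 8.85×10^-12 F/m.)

C = ε₀A/d = (8.85×10^-12)(0.02238)/(2.73×10^-3) = 7.255×10^-11 F, so τ = RC = 1.676×10^-6 s.
The conduction current is I(t) = (V₀/R) e^(−t/τ), and the displacement current between the plates equals it.
t/τ = 0.3556; I_d = (17.6/2.31×10^4) · e^(−0.3556) = (7.619×10^-4)(0.7008) = 5.34×10^-4 A.

5.34×10^-4 A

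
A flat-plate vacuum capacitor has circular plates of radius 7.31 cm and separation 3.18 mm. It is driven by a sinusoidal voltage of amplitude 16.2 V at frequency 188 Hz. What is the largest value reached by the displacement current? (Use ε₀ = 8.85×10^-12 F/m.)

8.94×10^-7 A

The displacement current equals the conduction current C dV/dt, which peaks at C V₀ ω.
With C = ε₀A/d = (8.85×10^-12)(0.01679)/(3.18×10^-3) = 4.673×10^-11 F and ω = 2πf = 1181 rad/s, I_d,max = (4.673×10^-11)(16.2)(1181) = 8.94×10^-7 A.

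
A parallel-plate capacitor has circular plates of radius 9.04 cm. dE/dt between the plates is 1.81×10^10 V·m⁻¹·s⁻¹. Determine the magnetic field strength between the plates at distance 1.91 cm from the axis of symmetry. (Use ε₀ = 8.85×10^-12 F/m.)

1.92×10^-9 T

I_d = ε₀ dΦ_E/dt = ε₀ πR² (dE/dt) = (8.85×10^-12)(0.02567)(1.81×10^10) = 4.112×10^-3 A through the full plate area.
For r < R the Ampère–Maxwell law gives B(2πr) = μ₀ I_d (r²/R²), so B = μ₀ I_d r/(2πR²) = (4π×10^-7)(4.112×10^-3)(0.0191)/(2π·0.0904²) = 1.92×10^-9 T.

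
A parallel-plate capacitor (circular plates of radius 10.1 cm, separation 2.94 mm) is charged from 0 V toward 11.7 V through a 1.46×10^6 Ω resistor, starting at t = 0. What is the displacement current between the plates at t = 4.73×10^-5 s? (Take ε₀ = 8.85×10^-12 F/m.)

C = ε₀A/d = (8.85×10^-12)(0.03205)/(2.94×10^-3) = 9.648×10^-11 F, so τ = RC = 1.409×10^-4 s.
The conduction current is I(t) = (V₀/R) e^(−t/τ), and the displacement current between the plates equals it.
t/τ = 0.3357; I_d = (11.7/1.46×10^6) · e^(−0.3357) = (8.014×10^-6)(0.7148) = 5.73×10^-6 A.

5.73×10^-6 A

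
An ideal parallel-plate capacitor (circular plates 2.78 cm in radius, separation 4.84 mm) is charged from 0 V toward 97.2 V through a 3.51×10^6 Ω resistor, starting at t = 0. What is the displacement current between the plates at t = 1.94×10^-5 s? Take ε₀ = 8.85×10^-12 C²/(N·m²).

7.97×10^-6 A

With C = ε₀A/d = (8.85×10^-12)(2.428×10^-3)/(4.84×10^-3) = 4.440×10^-12 F, the time constant is τ = RC = 1.558×10^-5 s, so t/τ = 1.245 and e^(−t/τ) = 0.2879.
I_d = I_cond = (V₀/R) e^(−t/τ) = (2.769×10^-5)(0.2879) = 7.97×10^-6 A.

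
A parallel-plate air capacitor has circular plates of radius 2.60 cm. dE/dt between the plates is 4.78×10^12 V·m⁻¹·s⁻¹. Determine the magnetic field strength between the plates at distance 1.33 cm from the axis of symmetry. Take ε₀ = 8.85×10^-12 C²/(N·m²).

3.54×10^-7 T

Through the whole plate area (πR² = 2.124×10^-3 m²), I_d = ε₀ πR² dE/dt = 0.08985 A.
An Ampèrian loop of radius r encloses a fraction (r/R)² of I_d. Then B·2πr = μ₀ I_d (r/R)², giving B = μ₀ I_d r/(2πR²) = 3.54×10^-7 T.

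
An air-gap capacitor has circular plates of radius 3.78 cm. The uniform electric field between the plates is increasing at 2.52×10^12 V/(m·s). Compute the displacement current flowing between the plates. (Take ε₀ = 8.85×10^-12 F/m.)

I_d = ε₀ A (dE/dt) = (8.85×10^-12)(4.489×10^-3 m²)(2.52×10^12) = 0.100 A.

0.100 A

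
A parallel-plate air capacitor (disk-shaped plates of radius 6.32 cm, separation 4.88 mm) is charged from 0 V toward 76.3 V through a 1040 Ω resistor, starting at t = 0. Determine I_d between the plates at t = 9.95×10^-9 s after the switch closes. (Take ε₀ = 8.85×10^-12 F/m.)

0.0482 A

With C = ε₀A/d = (8.85×10^-12)(0.01255)/(4.88×10^-3) = 2.276×10^-11 F, the time constant is τ = RC = 2.367×10^-8 s, so t/τ = 0.4204 and e^(−t/τ) = 0.6568.
I_d = I_cond = (V₀/R) e^(−t/τ) = (0.07337)(0.6568) = 0.0482 A.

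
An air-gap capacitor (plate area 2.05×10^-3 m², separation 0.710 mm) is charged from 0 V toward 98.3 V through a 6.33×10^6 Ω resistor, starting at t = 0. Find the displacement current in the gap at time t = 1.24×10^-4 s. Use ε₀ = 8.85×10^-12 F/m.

C = ε₀A/d = (8.85×10^-12)(2.05×10^-3)/(7.10×10^-4) = 2.555×10^-11 F, so τ = RC = 1.617×10^-4 s.
The conduction current is I(t) = (V₀/R) e^(−t/τ), and the displacement current between the plates equals it.
t/τ = 0.7669; I_d = (98.3/6.33×10^6) · e^(−0.7669) = (1.553×10^-5)(0.4645) = 7.21×10^-6 A.

7.21×10^-6 A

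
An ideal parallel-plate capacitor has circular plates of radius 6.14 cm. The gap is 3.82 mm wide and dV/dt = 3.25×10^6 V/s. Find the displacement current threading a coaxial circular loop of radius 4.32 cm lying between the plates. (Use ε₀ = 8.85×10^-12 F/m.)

4.41×10^-5 A

I_d = C dV/dt with C = ε₀πR²/d = 2.743×10^-11 F, so I_d = (2.743×10^-11)(3.25×10^6) = 8.915×10^-5 A.
Through an area πr² the displacement current is I_d·(πr²/πR²) = I_d (r/R)² = 4.41×10^-5 A.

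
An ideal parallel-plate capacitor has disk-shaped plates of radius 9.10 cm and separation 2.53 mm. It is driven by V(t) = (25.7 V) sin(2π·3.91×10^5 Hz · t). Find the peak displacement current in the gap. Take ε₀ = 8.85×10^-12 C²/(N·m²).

C = ε₀A/d = (8.85×10^-12)(0.02602)/(2.53×10^-3) = 9.102×10^-11 F; ω = 2πf = 2.457×10^6 rad/s.
I_d = C dV/dt, so |I_d|_max = C V₀ ω = (9.102×10^-11)(25.7)(2.457×10^6) = 5.75×10^-3 A.

5.75×10^-3 A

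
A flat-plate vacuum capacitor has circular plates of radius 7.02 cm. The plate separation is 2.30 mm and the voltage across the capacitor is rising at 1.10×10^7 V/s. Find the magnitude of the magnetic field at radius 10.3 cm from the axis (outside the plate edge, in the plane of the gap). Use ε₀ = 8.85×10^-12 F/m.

1.27×10^-9 T

I_d = C dV/dt with C = ε₀πR²/d = 5.956×10^-11 F, so I_d = (5.956×10^-11)(1.10×10^7) = 6.552×10^-4 A.
With r > R the enclosed displacement current is the full I_d; B = μ₀ I_d / (2πr) = 1.27×10^-9 T.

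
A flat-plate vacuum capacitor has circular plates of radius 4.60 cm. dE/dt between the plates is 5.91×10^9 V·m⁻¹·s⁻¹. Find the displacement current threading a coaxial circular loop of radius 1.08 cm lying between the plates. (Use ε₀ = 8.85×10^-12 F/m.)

Total displacement current: I_d = ε₀(πR²)(dE/dt) = (8.85×10^-12)(6.648×10^-3)(5.91×10^9) = 3.477×10^-4 A.
Through an area πr² the displacement current is I_d·(πr²/πR²) = I_d (r/R)² = 1.92×10^-5 A.

1.92×10^-5 A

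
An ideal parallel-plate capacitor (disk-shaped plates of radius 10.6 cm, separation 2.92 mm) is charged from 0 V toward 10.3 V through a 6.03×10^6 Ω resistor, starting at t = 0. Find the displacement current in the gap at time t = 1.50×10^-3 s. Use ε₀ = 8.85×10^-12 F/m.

C = ε₀A/d = (8.85×10^-12)(0.03530)/(2.92×10^-3) = 1.070×10^-10 F and τ = RC = 6.452×10^-4 s. I_d in the gap equals the RC charging current.
I_d(t) = (V₀/R) e^(−t/τ) = 1.708×10^-6 · e^(−2.325) = 1.67×10^-7 A.

1.67×10^-7 A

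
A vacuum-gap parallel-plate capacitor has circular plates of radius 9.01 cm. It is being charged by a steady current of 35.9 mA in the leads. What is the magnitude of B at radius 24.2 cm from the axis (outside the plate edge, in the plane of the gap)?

By continuity the displacement current in the gap matches the conduction current: I_d = 0.0359 A.
With r > R the enclosed displacement current is the full I_d; B = μ₀ I_d / (2πr) = 2.97×10^-8 T.

2.97×10^-8 T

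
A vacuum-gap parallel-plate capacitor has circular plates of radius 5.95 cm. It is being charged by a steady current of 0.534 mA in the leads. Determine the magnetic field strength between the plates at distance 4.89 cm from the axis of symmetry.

1.48×10^-9 T

By continuity the displacement current in the gap matches the conduction current: I_d = 5.34×10^-4 A.
∮B·dl = μ₀ I_d,enc with I_d,enc = I_d r²/R² = 3.607×10^-4 A; so B = μ₀ I_d,enc/(2πr) = 1.48×10^-9 T.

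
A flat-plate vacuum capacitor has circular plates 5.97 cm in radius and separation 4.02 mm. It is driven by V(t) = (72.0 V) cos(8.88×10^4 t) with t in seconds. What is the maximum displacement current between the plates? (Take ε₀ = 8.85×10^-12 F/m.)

1.58×10^-4 A

(dE/dt)_max = V₀ω/d = 1.590×10^9 V/(m·s); ω = 8.88×10^4 rad/s.
I_d,max = ε₀ A (dE/dt)_max = (8.85×10^-12)(0.01120)(1.590×10^9) = 1.58×10^-4 A.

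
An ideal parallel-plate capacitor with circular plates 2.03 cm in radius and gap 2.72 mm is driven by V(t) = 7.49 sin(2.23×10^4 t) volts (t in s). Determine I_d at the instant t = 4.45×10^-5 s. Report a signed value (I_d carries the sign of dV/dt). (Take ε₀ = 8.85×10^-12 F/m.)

3.85×10^-7 A

C = ε₀A/d = (8.85×10^-12)(1.295×10^-3)/(2.72×10^-3) = 4.214×10^-12 F. dV/dt = V₀ω·cos(ωt); at ωt = 0.99235 rad this factor is 0.5467.
I_d = C dV/dt = (4.214×10^-12)(7.49)(2.23×10^4)(0.5467) = 3.85×10^-7 A.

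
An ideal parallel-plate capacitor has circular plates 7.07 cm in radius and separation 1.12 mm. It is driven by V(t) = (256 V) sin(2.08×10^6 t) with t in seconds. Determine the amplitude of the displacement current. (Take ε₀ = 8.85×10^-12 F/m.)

The displacement current equals the conduction current C dV/dt, which peaks at C V₀ ω.
With C = ε₀A/d = (8.85×10^-12)(0.01570)/(1.12×10^-3) = 1.241×10^-10 F and ω = 2.08×10^6 rad/s, I_d,max = (1.241×10^-10)(256)(2.08×10^6) = 0.0661 A.

0.0661 A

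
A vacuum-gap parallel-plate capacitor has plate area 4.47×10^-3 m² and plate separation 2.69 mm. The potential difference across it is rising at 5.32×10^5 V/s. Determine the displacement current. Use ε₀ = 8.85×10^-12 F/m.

The field between the plates is E = V/d, so dE/dt = (5.32×10^5)/(2.69×10^-3 m) = 1.978×10^8 V/(m·s).
I_d = ε₀ A (dE/dt) = (8.85×10^-12)(4.47×10^-3)(1.978×10^8) = 7.82×10^-6 A.

7.82×10^-6 A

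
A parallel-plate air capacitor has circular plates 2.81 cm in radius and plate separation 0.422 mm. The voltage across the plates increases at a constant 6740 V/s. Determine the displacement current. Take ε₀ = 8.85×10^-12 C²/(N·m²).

C = ε₀A/d = (8.85×10^-12)(2.481×10^-3)/(4.22×10^-4) = 5.203×10^-11 F.
I_d = C dV/dt = (5.203×10^-11)(6740) = 3.51×10^-7 A.

3.51×10^-7 A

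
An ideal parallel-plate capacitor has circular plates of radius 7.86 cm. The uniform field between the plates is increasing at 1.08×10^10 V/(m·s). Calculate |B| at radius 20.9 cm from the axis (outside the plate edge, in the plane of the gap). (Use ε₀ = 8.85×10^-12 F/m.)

1.78×10^-9 T

Total displacement current: I_d = ε₀(πR²)(dE/dt) = (8.85×10^-12)(0.01941)(1.08×10^10) = 1.855×10^-3 A.
For r ≥ R the full I_d is enclosed: B = μ₀ I_d/(2πr) = (4π×10^-7)(1.855×10^-3)/(2π·0.209) = 1.78×10^-9 T.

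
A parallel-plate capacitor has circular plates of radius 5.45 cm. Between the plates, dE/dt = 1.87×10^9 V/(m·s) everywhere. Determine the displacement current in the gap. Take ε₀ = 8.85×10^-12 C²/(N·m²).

The displacement current is ε₀ times dΦ_E/dt = ε₀ A dE/dt = (8.85×10^-12)(9.331×10^-3)(1.87×10^9) = 1.54×10^-4 A.

1.54×10^-4 A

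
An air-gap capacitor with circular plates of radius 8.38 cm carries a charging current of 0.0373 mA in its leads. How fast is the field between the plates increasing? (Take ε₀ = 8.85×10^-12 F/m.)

The displacement current between the plates equals the conduction current, I_d = 0.0373 mA.
Since I_d = ε₀ A dE/dt, dE/dt = I_d/(ε₀A) = (3.73×10^-5)/((8.85×10^-12)(0.02206)) = 1.91×10^8 V/(m·s).

1.91×10^8 V/(m·s)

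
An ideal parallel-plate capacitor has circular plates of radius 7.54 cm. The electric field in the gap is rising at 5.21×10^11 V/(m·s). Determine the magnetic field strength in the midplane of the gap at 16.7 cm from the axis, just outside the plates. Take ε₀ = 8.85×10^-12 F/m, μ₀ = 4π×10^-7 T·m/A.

9.86×10^-8 T

Total displacement current: I_d = ε₀(πR²)(dE/dt) = (8.85×10^-12)(0.01786)(5.21×10^11) = 0.08235 A.
With r > R the enclosed displacement current is the full I_d; B = μ₀ I_d / (2πr) = 9.86×10^-8 T.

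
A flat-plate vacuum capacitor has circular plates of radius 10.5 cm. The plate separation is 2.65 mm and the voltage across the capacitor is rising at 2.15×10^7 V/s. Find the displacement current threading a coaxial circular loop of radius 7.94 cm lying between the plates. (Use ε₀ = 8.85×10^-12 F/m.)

1.42×10^-3 A

I_d = C dV/dt with C = ε₀πR²/d = 1.157×10^-10 F, so I_d = (1.157×10^-10)(2.15×10^7) = 2.488×10^-3 A.
Through an area πr² the displacement current is I_d·(πr²/πR²) = I_d (r/R)² = 1.42×10^-3 A.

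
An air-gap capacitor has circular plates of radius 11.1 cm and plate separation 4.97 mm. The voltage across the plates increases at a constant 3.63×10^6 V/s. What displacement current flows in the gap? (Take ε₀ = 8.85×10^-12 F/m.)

E = V/d so dE/dt = (dV/dt)/d = 7.304×10^8 V/(m·s), and I_d = ε₀ A dE/dt = (8.85×10^-12)(0.03871)(7.304×10^8) = 2.50×10^-4 A.

2.50×10^-4 A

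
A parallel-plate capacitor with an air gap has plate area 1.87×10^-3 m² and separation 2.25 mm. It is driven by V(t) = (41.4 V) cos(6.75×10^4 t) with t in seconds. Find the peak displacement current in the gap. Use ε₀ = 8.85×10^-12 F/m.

(dE/dt)_max = V₀ω/d = 1.242×10^9 V/(m·s); ω = 6.75×10^4 rad/s.
I_d,max = ε₀ A (dE/dt)_max = (8.85×10^-12)(1.87×10^-3)(1.242×10^9) = 2.06×10^-5 A.

2.06×10^-5 A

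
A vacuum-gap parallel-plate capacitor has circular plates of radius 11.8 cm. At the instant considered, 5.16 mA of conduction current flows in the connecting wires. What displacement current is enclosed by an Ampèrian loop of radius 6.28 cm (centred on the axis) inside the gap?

1.46×10^-3 A

No conduction current crosses the gap, so I_d there equals the 5.16×10^-3 A in the leads.
Through an area πr² the displacement current is I_d·(πr²/πR²) = I_d (r/R)² = 1.46×10^-3 A.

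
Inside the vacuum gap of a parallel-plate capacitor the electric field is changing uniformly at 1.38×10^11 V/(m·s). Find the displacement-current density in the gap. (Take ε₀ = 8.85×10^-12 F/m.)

J_d = ε₀ ∂E/∂t, so J_d = 1.22 A/m².

1.22 A/m²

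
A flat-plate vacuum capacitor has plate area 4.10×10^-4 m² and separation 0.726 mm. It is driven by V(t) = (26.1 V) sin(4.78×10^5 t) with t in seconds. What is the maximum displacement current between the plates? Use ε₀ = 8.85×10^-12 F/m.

C = ε₀A/d = (8.85×10^-12)(4.10×10^-4)/(7.26×10^-4) = 4.998×10^-12 F; ω = 4.78×10^5 rad/s.
I_d = C dV/dt, so |I_d|_max = C V₀ ω = (4.998×10^-12)(26.1)(4.78×10^5) = 6.24×10^-5 A.

6.24×10^-5 A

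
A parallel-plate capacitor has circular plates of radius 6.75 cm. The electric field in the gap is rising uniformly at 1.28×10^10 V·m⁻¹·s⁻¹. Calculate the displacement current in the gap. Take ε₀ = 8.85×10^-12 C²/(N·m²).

1.62×10^-3 A

With a uniform field, Φ_E = EA, so I_d = ε₀ A dE/dt = 1.62×10^-3 A.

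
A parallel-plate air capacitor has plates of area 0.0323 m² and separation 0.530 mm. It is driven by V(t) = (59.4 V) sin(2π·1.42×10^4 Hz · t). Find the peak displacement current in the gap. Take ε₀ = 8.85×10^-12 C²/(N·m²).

2.86×10^-3 A

The displacement current equals the conduction current C dV/dt, which peaks at C V₀ ω.
With C = ε₀A/d = (8.85×10^-12)(0.0323)/(5.30×10^-4) = 5.393×10^-10 F and ω = 2πf = 8.922×10^4 rad/s, I_d,max = (5.393×10^-10)(59.4)(8.922×10^4) = 2.86×10^-3 A.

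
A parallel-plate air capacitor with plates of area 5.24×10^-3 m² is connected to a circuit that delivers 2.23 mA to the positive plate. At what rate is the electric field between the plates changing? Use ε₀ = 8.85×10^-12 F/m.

4.81×10^10 V/(m·s)

Charge continuity gives I_d = I = 2.23×10^-3 A between the plates.
Then dE/dt = I_d/(ε₀A) = 4.81×10^10 V/(m·s).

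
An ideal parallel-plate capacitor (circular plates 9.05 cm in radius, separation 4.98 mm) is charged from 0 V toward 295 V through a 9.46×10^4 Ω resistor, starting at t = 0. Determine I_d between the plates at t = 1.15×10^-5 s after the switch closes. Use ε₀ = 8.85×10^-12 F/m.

With C = ε₀A/d = (8.85×10^-12)(0.02573)/(4.98×10^-3) = 4.572×10^-11 F, the time constant is τ = RC = 4.325×10^-6 s, so t/τ = 2.659 and e^(−t/τ) = 0.07002.
I_d = I_cond = (V₀/R) e^(−t/τ) = (3.118×10^-3)(0.07002) = 2.18×10^-4 A.

2.18×10^-4 A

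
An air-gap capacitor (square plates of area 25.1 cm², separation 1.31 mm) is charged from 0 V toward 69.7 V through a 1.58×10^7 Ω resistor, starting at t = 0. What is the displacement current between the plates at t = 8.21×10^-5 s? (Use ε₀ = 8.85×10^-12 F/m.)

With C = ε₀A/d = (8.85×10^-12)(2.51×10^-3)/(1.31×10^-3) = 1.696×10^-11 F, the time constant is τ = RC = 2.680×10^-4 s, so t/τ = 0.3063 and e^(−t/τ) = 0.7362.
I_d = I_cond = (V₀/R) e^(−t/τ) = (4.411×10^-6)(0.7362) = 3.25×10^-6 A.

3.25×10^-6 A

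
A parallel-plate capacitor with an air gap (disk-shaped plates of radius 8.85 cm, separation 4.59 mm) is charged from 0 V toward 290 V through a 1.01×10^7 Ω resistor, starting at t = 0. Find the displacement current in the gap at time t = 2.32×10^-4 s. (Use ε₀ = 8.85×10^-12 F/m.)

1.77×10^-5 A

C = ε₀A/d = (8.85×10^-12)(0.02461)/(4.59×10^-3) = 4.745×10^-11 F, so τ = RC = 4.792×10^-4 s.
The conduction current is I(t) = (V₀/R) e^(−t/τ), and the displacement current between the plates equals it.
t/τ = 0.4841; I_d = (290/1.01×10^7) · e^(−0.4841) = (2.871×10^-5)(0.6163) = 1.77×10^-5 A.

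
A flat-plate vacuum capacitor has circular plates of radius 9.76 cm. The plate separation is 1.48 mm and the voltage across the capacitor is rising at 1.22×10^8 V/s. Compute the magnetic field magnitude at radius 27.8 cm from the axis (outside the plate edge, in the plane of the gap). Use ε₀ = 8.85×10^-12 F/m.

With E = V/d, dE/dt = 8.243×10^10 V/(m·s) and πR² = 0.02993 m², giving I_d = ε₀ πR² dE/dt = 0.02183 A.
Outside the plates the loop encloses all of I_d, so B·2πr = μ₀ I_d and B = 1.57×10^-8 T.

1.57×10^-8 T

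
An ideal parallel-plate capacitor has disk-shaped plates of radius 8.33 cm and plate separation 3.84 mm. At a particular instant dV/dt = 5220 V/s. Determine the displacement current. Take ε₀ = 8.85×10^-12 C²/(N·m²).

The field between the plates is E = V/d, so dE/dt = (5220)/(3.84×10^-3 m) = 1.359×10^6 V/(m·s).
I_d = ε₀ A (dE/dt) = (8.85×10^-12)(0.02180)(1.359×10^6) = 2.62×10^-7 A.

2.62×10^-7 A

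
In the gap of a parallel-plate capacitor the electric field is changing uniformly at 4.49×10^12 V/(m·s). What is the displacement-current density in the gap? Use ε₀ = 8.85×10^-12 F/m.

39.7 A/m²

The displacement-current density is ε₀ ∂E/∂t = (8.85×10^-12)(4.49×10^12) = 39.7 A/m².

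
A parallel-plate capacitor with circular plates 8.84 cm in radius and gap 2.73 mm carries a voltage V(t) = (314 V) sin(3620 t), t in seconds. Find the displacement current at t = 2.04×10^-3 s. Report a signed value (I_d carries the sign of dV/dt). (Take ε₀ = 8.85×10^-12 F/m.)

dE/dt = (V₀ω/d)·cos(ωt) with ωt = 7.3848 rad: (314)(3620)(0.4522)/(2.73×10^-3) = 1.883×10^8 V/(m·s).
I_d = ε₀ A dE/dt = (8.85×10^-12)(0.02455)(1.883×10^8) = 4.09×10^-5 A.

4.09×10^-5 A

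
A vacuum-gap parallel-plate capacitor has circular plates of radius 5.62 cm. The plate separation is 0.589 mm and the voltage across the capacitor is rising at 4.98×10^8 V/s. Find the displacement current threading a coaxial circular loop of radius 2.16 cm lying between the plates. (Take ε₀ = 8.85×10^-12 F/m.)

With E = V/d, dE/dt = 8.455×10^11 V/(m·s) and πR² = 9.923×10^-3 m², giving I_d = ε₀ πR² dE/dt = 0.07425 A.
Through an area πr² the displacement current is I_d·(πr²/πR²) = I_d (r/R)² = 0.0110 A.

0.0110 A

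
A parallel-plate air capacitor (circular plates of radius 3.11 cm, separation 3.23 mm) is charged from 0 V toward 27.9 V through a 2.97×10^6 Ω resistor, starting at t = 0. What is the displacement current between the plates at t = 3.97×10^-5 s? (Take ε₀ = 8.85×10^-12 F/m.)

C = ε₀A/d = (8.85×10^-12)(3.039×10^-3)/(3.23×10^-3) = 8.327×10^-12 F, so τ = RC = 2.473×10^-5 s.
The conduction current is I(t) = (V₀/R) e^(−t/τ), and the displacement current between the plates equals it.
t/τ = 1.605; I_d = (27.9/2.97×10^6) · e^(−1.605) = (9.394×10^-6)(0.2009) = 1.89×10^-6 A.

1.89×10^-6 A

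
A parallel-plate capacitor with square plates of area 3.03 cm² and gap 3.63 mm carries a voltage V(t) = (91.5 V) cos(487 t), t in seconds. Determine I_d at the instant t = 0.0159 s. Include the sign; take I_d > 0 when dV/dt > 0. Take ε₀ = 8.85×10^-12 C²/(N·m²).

C = ε₀A/d = (8.85×10^-12)(3.03×10^-4)/(3.63×10^-3) = 7.387×10^-13 F. dV/dt = V₀ω·−sin(ωt); at ωt = 7.7433 rad this factor is -0.9939.
I_d = C dV/dt = (7.387×10^-13)(91.5)(487)(-0.9939) = -3.27×10^-8 A.

-3.27×10^-8 A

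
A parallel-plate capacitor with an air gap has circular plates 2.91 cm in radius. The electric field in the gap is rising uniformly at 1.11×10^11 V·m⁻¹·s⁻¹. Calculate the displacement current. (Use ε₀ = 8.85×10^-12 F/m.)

With a uniform field, Φ_E = EA, so I_d = ε₀ A dE/dt = 2.61×10^-3 A.

2.61×10^-3 A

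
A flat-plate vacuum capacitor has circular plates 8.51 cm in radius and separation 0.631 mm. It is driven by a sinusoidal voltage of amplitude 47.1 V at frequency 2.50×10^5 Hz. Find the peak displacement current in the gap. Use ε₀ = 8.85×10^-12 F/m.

0.0236 A

C = ε₀A/d = (8.85×10^-12)(0.02275)/(6.31×10^-4) = 3.191×10^-10 F; ω = 2πf = 1.571×10^6 rad/s.
I_d = C dV/dt, so |I_d|_max = C V₀ ω = (3.191×10^-10)(47.1)(1.571×10^6) = 0.0236 A.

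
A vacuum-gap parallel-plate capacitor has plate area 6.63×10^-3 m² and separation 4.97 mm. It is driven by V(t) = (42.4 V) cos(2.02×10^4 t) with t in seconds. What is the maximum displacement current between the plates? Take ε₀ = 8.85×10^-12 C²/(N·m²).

1.01×10^-5 A

The displacement current equals the conduction current C dV/dt, which peaks at C V₀ ω.
With C = ε₀A/d = (8.85×10^-12)(6.63×10^-3)/(4.97×10^-3) = 1.181×10^-11 F and ω = 2.02×10^4 rad/s, I_d,max = (1.181×10^-11)(42.4)(2.02×10^4) = 1.01×10^-5 A.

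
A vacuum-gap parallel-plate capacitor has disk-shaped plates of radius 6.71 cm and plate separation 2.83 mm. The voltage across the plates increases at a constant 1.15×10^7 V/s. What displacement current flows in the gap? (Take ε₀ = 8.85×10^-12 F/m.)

5.09×10^-4 A

The displacement current equals the charging current C dV/dt. With C = ε₀A/d = (8.85×10^-12)(0.01414)/(2.83×10^-3) = 4.422×10^-11 F, I_d = (4.422×10^-11)(1.15×10^7) = 5.09×10^-4 A.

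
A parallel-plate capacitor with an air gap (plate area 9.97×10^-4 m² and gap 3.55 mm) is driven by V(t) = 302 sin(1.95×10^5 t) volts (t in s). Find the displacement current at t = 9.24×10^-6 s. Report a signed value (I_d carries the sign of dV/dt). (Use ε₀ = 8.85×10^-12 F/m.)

-3.35×10^-5 A

C = ε₀A/d = (8.85×10^-12)(9.97×10^-4)/(3.55×10^-3) = 2.485×10^-12 F. dV/dt = V₀ω·cos(ωt); at ωt = 1.8018 rad this factor is -0.2290.
I_d = C dV/dt = (2.485×10^-12)(302)(1.95×10^5)(-0.2290) = -3.35×10^-5 A.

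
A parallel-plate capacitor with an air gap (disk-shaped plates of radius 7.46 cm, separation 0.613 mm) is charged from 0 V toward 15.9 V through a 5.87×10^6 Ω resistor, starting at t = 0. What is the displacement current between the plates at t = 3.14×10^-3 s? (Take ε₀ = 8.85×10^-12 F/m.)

3.25×10^-7 A

C = ε₀A/d = (8.85×10^-12)(0.01748)/(6.13×10^-4) = 2.524×10^-10 F and τ = RC = 1.482×10^-3 s. I_d in the gap equals the RC charging current.
I_d(t) = (V₀/R) e^(−t/τ) = 2.709×10^-6 · e^(−2.119) = 3.25×10^-7 A.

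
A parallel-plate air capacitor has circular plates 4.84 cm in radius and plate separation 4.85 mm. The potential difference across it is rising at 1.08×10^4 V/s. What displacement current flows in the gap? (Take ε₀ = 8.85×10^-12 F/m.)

1.45×10^-7 A

E = V/d so dE/dt = (dV/dt)/d = 2.227×10^6 V/(m·s), and I_d = ε₀ A dE/dt = (8.85×10^-12)(7.359×10^-3)(2.227×10^6) = 1.45×10^-7 A.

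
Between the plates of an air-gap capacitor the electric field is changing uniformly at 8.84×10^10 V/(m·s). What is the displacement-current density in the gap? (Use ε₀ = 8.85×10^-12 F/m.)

J_d = ε₀ ∂E/∂t, so J_d = 0.782 A/m².

0.782 A/m²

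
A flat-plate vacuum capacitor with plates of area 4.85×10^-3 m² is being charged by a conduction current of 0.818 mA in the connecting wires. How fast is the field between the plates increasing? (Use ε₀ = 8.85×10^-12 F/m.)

1.91×10^10 V/(m·s)

Charge continuity gives I_d = I = 8.18×10^-4 A between the plates.
Since I_d = ε₀ A dE/dt, dE/dt = I_d/(ε₀A) = (8.18×10^-4)/((8.85×10^-12)(4.85×10^-3)) = 1.91×10^10 V/(m·s).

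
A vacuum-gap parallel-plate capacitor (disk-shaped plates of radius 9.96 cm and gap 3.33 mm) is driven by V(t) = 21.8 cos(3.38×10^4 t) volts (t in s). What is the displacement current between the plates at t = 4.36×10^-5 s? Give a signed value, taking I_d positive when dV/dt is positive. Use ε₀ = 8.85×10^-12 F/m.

-6.07×10^-5 A

dE/dt = (V₀ω/d)·−sin(ωt) with ωt = 1.47368 rad: (21.8)(3.38×10^4)(-0.9953)/(3.33×10^-3) = -2.202×10^8 V/(m·s).
I_d = ε₀ A dE/dt = (8.85×10^-12)(0.03117)(-2.202×10^8) = -6.07×10^-5 A.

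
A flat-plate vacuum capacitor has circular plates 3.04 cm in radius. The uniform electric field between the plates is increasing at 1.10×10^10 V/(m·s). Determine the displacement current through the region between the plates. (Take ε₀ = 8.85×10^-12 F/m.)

2.83×10^-4 A

With a uniform field, Φ_E = EA, so I_d = ε₀ A dE/dt = 2.83×10^-4 A.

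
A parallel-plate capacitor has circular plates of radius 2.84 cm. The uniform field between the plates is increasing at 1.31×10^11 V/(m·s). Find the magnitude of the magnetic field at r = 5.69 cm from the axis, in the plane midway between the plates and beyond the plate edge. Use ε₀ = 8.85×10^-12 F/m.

I_d = ε₀ dΦ_E/dt = ε₀ πR² (dE/dt) = (8.85×10^-12)(2.534×10^-3)(1.31×10^11) = 2.938×10^-3 A through the full plate area.
For r ≥ R the full I_d is enclosed: B = μ₀ I_d/(2πr) = (4π×10^-7)(2.938×10^-3)/(2π·0.0569) = 1.03×10^-8 T.

1.03×10^-8 T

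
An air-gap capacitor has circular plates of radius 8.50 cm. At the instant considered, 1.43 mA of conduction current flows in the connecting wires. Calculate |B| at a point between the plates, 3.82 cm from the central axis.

No conduction current crosses the gap, so I_d there equals the 1.43×10^-3 A in the leads.
For r < R the Ampère–Maxwell law gives B(2πr) = μ₀ I_d (r²/R²), so B = μ₀ I_d r/(2πR²) = (4π×10^-7)(1.43×10^-3)(0.0382)/(2π·0.0850²) = 1.51×10^-9 T.

1.51×10^-9 T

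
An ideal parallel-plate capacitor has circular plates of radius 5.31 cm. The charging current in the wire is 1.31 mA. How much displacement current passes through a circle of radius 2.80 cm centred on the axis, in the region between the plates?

No conduction current crosses the gap, so I_d there equals the 1.31×10^-3 A in the leads.
Through an area πr² the displacement current is I_d·(πr²/πR²) = I_d (r/R)² = 3.64×10^-4 A.

3.64×10^-4 A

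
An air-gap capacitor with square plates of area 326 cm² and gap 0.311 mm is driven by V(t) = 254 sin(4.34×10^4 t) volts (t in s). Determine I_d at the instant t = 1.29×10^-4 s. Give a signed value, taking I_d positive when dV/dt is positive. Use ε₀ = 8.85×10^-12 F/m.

7.92×10^-3 A

dE/dt = (V₀ω/d)·cos(ωt) with ωt = 5.5986 rad: (254)(4.34×10^4)(0.7747)/(3.11×10^-4) = 2.746×10^10 V/(m·s).
I_d = ε₀ A dE/dt = (8.85×10^-12)(0.0326)(2.746×10^10) = 7.92×10^-3 A.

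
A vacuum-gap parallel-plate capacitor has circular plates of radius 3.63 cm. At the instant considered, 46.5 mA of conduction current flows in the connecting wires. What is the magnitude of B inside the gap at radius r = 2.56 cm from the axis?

No conduction current crosses the gap, so I_d there equals the 0.0465 A in the leads.
∮B·dl = μ₀ I_d,enc with I_d,enc = I_d r²/R² = 0.02313 A; so B = μ₀ I_d,enc/(2πr) = 1.81×10^-7 T.

1.81×10^-7 T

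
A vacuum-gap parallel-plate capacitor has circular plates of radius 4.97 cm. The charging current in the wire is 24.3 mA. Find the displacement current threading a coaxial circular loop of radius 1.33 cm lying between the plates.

Between the plates the displacement current equals the wire current: I_d = 24.3 mA = 0.0243 A.
Since J_d is uniform, the enclosed fraction is (r/R)² = 0.07161, giving I_d,enc = 1.74×10^-3 A.

1.74×10^-3 A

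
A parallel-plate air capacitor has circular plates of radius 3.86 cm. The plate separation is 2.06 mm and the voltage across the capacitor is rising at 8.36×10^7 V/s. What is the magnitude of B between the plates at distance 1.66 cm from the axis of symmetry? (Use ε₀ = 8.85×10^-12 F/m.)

dE/dt = (dV/dt)/d = 4.058×10^10 V/(m·s); I_d = ε₀(πR²)(dE/dt) = (8.85×10^-12)(4.681×10^-3)(4.058×10^10) = 1.681×10^-3 A.
For r < R the Ampère–Maxwell law gives B(2πr) = μ₀ I_d (r²/R²), so B = μ₀ I_d r/(2πR²) = (4π×10^-7)(1.681×10^-3)(0.0166)/(2π·0.0386²) = 3.75×10^-9 T.

3.75×10^-9 T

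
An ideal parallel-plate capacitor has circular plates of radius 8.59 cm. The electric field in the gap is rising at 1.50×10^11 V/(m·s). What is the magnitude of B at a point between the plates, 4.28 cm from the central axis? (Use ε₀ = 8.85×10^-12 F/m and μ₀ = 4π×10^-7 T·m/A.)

3.57×10^-8 T

I_d = ε₀ dΦ_E/dt = ε₀ πR² (dE/dt) = (8.85×10^-12)(0.02318)(1.50×10^11) = 0.03077 A through the full plate area.
∮B·dl = μ₀ I_d,enc with I_d,enc = I_d r²/R² = 7.639×10^-3 A; so B = μ₀ I_d,enc/(2πr) = 3.57×10^-8 T.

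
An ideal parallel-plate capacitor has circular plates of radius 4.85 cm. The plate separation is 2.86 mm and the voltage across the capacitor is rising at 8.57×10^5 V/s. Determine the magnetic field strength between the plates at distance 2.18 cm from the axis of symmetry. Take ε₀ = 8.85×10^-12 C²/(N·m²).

I_d = C dV/dt with C = ε₀πR²/d = 2.287×10^-11 F, so I_d = (2.287×10^-11)(8.57×10^5) = 1.960×10^-5 A.
For r < R the Ampère–Maxwell law gives B(2πr) = μ₀ I_d (r²/R²), so B = μ₀ I_d r/(2πR²) = (4π×10^-7)(1.960×10^-5)(0.0218)/(2π·0.0485²) = 3.63×10^-11 T.

3.63×10^-11 T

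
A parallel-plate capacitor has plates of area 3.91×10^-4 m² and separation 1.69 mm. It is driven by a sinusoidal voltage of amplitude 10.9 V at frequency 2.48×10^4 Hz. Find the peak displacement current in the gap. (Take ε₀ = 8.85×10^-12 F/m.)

C = ε₀A/d = (8.85×10^-12)(3.91×10^-4)/(1.69×10^-3) = 2.048×10^-12 F; ω = 2πf = 1.558×10^5 rad/s.
I_d = C dV/dt, so |I_d|_max = C V₀ ω = (2.048×10^-12)(10.9)(1.558×10^5) = 3.48×10^-6 A.

3.48×10^-6 A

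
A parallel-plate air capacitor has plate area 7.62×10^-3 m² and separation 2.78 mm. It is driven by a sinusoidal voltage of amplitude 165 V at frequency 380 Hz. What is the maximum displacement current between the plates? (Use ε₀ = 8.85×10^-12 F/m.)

9.56×10^-6 A

The displacement current equals the conduction current C dV/dt, which peaks at C V₀ ω.
With C = ε₀A/d = (8.85×10^-12)(7.62×10^-3)/(2.78×10^-3) = 2.426×10^-11 F and ω = 2πf = 2388 rad/s, I_d,max = (2.426×10^-11)(165)(2388) = 9.56×10^-6 A.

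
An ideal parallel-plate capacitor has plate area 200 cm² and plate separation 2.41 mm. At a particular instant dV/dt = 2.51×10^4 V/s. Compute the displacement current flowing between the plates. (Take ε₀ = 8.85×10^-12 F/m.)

The field between the plates is E = V/d, so dE/dt = (2.51×10^4)/(2.41×10^-3 m) = 1.041×10^7 V/(m·s).
I_d = ε₀ A (dE/dt) = (8.85×10^-12)(0.0200)(1.041×10^7) = 1.84×10^-6 A.

1.84×10^-6 A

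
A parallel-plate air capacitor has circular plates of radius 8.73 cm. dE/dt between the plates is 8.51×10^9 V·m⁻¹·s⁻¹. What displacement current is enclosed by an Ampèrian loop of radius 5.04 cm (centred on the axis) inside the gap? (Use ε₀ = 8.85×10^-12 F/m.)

6.01×10^-4 A

I_d = ε₀ dΦ_E/dt = ε₀ πR² (dE/dt) = (8.85×10^-12)(0.02394)(8.51×10^9) = 1.803×10^-3 A through the full plate area.
Since J_d is uniform, the enclosed fraction is (r/R)² = 0.3333, giving I_d,enc = 6.01×10^-4 A.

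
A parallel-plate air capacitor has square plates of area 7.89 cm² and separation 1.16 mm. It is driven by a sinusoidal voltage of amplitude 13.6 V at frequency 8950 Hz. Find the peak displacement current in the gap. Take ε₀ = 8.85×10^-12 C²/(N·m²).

4.60×10^-6 A

(dE/dt)_max = V₀ω/d = 6.592×10^8 V/(m·s); ω = 2πf = 5.623×10^4 rad/s.
I_d,max = ε₀ A (dE/dt)_max = (8.85×10^-12)(7.89×10^-4)(6.592×10^8) = 4.60×10^-6 A.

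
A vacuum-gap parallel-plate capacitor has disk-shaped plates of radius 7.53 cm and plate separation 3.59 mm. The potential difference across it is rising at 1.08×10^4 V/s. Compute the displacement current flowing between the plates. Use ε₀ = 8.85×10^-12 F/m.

C = ε₀A/d = (8.85×10^-12)(0.01781)/(3.59×10^-3) = 4.390×10^-11 F.
I_d = C dV/dt = (4.390×10^-11)(1.08×10^4) = 4.74×10^-7 A.

4.74×10^-7 A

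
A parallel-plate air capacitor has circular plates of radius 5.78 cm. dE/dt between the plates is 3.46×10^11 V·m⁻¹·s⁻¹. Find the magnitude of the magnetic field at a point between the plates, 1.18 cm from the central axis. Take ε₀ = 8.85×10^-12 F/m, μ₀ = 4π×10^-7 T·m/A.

2.27×10^-8 T

Total displacement current: I_d = ε₀(πR²)(dE/dt) = (8.85×10^-12)(0.01050)(3.46×10^11) = 0.03215 A.
For r < R the Ampère–Maxwell law gives B(2πr) = μ₀ I_d (r²/R²), so B = μ₀ I_d r/(2πR²) = (4π×10^-7)(0.03215)(0.0118)/(2π·0.0578²) = 2.27×10^-8 T.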